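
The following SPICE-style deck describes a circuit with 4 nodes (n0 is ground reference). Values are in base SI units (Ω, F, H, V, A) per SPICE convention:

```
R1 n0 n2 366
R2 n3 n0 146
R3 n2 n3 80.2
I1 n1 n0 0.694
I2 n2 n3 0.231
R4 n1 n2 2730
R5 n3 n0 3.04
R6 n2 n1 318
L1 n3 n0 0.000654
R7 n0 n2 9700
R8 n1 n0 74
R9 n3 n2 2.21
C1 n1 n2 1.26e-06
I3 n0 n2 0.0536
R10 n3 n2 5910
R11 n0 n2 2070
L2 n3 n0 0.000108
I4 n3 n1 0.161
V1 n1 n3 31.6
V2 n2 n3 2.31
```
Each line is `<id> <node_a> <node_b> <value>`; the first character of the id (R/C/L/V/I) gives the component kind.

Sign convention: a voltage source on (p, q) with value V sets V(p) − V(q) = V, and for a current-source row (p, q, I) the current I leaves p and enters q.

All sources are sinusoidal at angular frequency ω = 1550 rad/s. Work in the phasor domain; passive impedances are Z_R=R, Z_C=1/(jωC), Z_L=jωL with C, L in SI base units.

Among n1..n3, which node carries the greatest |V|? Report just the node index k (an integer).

MNA unknowns: 3 node voltages V₁..V_3 plus 2 source currents (V1, V2)
R1: Y=0.002732+0.000j on G[0,2]
R2: Y=0.006849+0.000j on G[3,0]
R3: Y=0.01247+0.000j on G[2,3]
I1: z[1]−=0.694, z[0]+=0.694
I2: z[2]−=0.231, z[3]+=0.231
R4: Y=0.0003663+0.000j on G[1,2]
R5: Y=0.3289+0.000j on G[3,0]
R6: Y=0.003145+0.000j on G[2,1]
L1: Y=0.000-0.9865j on G[3,0]
R7: Y=0.0001031+0.000j on G[0,2]
R8: Y=0.01351+0.000j on G[1,0]
R9: Y=0.4525+0.000j on G[3,2]
C1: Y=0.000+0.001953j on G[1,2]
I3: z[0]−=0.0536, z[2]+=0.0536
R10: Y=0.0001692+0.000j on G[3,2]
R11: Y=0.0004831+0.000j on G[0,2]
L2: Y=0.000-5.974j on G[3,0]
I4: z[3]−=0.161, z[1]+=0.161
V1: row V1−V3=31.6, i_V1 at 1,3
V2: row V2−V3=2.31, i_V2 at 2,3
solve → V1=31.59-0.1541j, V2=2.302-0.1541j, V3=-0.007806-0.1541j
aux → i_V1=-1.063-0.05512j, i_V2=-1.157+0.05771j

1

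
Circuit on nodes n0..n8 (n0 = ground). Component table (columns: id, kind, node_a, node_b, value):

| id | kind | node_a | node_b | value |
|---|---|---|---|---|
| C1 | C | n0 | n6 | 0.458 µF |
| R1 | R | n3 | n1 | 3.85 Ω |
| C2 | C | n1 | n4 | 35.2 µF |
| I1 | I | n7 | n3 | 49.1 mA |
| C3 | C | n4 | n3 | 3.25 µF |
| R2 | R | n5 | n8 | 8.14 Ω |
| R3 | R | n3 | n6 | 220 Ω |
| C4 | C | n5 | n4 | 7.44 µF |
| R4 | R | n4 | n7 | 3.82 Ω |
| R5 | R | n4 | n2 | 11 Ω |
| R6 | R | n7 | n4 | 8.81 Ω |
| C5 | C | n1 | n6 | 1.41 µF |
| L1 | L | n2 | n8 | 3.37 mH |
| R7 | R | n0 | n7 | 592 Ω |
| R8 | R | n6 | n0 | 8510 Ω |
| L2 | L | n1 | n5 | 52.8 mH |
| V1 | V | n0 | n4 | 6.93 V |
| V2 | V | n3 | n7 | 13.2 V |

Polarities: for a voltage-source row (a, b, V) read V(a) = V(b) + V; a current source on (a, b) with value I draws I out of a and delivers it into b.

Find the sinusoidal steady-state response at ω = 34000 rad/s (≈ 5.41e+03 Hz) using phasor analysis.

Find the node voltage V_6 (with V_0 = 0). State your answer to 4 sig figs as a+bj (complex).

-5.253-1.646j V

Element admittances at ω=34000 rad/s:
  Y(C1) = 0.000+0.01557j S between n0,n6
  Y(R1) = 0.2597+0.000j S between n3,n1
  Y(C2) = 0.000+1.197j S between n1,n4
  I1: injects 0.0491 A into n3 (from n7)
  Y(C3) = 0.000+0.1105j S between n4,n3
  Y(R2) = 0.1229+0.000j S between n5,n8
  Y(R3) = 0.004545+0.000j S between n3,n6
  Y(C4) = 0.000+0.2530j S between n5,n4
  Y(R4) = 0.2618+0.000j S between n4,n7
  Y(R5) = 0.09091+0.000j S between n4,n2
  Y(R6) = 0.1135+0.000j S between n7,n4
  Y(C5) = 0.000+0.04794j S between n1,n6
  Y(L1) = 0.000-0.008728j S between n2,n8
  Y(R7) = 0.001689+0.000j S between n0,n7
  Y(R8) = 0.0001175+0.000j S between n6,n0
  Y(L2) = 0.000-0.0005570j S between n1,n5
  V1: constraint V(n0)−V(n4) = 6.93
  V2: constraint V(n3)−V(n7) = 13.2
Assemble and solve the 10×10 MNA system:
  V(n1)=-6.935-1.620j  V(n2)=-6.930+5.873e-05j  V(n3)=0.5217-1.952j  V(n4)=-6.930+0.000j  V(n5)=-6.930+0.003700j  V(n6)=-5.253-1.646j  V(n7)=-12.68-1.952j  V(n8)=-6.930+0.003656j
  i(V1)=0.003596-0.08529j  i(V2)=-2.130-0.7358j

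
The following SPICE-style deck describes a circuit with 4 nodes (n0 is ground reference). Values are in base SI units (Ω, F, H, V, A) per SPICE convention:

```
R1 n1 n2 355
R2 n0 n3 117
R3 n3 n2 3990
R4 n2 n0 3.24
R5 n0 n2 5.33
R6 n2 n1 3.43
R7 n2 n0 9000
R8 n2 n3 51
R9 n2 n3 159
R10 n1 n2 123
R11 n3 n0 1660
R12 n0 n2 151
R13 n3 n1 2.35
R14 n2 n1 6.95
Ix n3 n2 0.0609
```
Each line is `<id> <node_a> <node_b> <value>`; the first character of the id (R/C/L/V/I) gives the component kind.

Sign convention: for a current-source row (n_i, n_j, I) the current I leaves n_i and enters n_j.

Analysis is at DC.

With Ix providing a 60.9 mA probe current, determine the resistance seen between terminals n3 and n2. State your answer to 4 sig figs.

R_eq = 3.953 Ω

MNA unknowns: 3 node voltages V₁..V_3
R1: Y=0.002817 on G[1,2]
R2: Y=0.008547 on G[0,3]
R3: Y=0.0002506 on G[3,2]
R4: Y=0.3086 on G[2,0]
R5: Y=0.1876 on G[0,2]
R6: Y=0.2915 on G[2,1]
R7: Y=0.0001111 on G[2,0]
R8: Y=0.01961 on G[2,3]
R9: Y=0.006289 on G[2,3]
R10: Y=0.008130 on G[1,2]
R11: Y=0.0006024 on G[3,0]
R12: Y=0.006623 on G[0,2]
R13: Y=0.4255 on G[3,1]
R14: Y=0.1439 on G[2,1]
Ix: z[3]−=0.0609, z[2]+=0.0609
solve → V1=-0.1132, V2=0.004301, V3=-0.2364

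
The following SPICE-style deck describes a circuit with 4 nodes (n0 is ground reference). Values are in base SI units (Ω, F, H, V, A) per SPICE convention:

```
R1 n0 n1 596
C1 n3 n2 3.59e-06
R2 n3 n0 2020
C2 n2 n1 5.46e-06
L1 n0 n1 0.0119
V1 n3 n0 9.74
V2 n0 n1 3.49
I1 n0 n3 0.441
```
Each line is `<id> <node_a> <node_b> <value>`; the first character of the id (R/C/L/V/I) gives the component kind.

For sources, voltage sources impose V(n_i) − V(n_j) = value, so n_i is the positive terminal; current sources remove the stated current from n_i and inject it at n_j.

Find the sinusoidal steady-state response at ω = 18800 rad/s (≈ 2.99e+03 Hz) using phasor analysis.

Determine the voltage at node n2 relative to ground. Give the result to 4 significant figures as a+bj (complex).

MNA unknowns: 3 node voltages V₁..V_3 plus 2 source currents (V1, V2)
R1: Y=0.001678+0.000j on G[0,1]
C1: Y=0.000+0.06749j on G[3,2]
R2: Y=0.0004950+0.000j on G[3,0]
C2: Y=0.000+0.1026j on G[2,1]
L1: Y=0.000-0.004470j on G[0,1]
V1: row V3−V0=9.74, i_V1 at 3,0
V2: row V0−V1=3.49, i_V2 at 0,1
I1: z[0]−=0.441, z[3]+=0.441
solve → V1=-3.490+0.000j, V2=1.758+0.000j, V3=9.740+0.000j
aux → i_V1=0.4362-0.5387j, i_V2=-0.005856-0.5231j

1.758+0.000j V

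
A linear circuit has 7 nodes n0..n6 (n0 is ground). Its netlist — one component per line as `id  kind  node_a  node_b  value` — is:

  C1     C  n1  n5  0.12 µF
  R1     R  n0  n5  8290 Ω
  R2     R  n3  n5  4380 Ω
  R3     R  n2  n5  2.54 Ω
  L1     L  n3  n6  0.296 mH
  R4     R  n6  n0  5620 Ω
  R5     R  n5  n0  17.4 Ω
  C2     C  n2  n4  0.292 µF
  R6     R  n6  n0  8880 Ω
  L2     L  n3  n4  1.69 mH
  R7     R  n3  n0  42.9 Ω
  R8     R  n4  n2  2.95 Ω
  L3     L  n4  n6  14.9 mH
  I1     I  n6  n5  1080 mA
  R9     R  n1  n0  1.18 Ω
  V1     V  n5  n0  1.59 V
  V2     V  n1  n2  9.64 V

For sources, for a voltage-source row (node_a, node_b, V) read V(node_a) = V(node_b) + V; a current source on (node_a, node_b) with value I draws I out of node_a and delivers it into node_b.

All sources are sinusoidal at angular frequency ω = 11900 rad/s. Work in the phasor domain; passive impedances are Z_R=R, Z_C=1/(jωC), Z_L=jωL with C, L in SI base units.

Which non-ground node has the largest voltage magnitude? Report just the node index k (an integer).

Apply KCL at each of the 6 non-ground nodes and solve the resulting linear system.
Node n1: branches {C1, R9, V2} → V_1 = 2.962+0.2296j
Node n2: branches {R3, C2, R8, V2} → V_2 = -6.678+0.2296j
Node n3: branches {R2, L1, L2, R7} → V_3 = -14.06-12.00j
Node n4: branches {C2, L2, R8, L3} → V_4 = -8.865+1.099j
Node n5: branches {C1, R1, R2, R3, R5, I1, V1} → V_5 = 1.590+0.000j
Node n6: branches {L1, R4, R6, L3, I1} → V_6 = -13.97-15.46j
Source currents: i(V1)=-2.270+0.08962j, i(V2)=-2.510-0.1965j

6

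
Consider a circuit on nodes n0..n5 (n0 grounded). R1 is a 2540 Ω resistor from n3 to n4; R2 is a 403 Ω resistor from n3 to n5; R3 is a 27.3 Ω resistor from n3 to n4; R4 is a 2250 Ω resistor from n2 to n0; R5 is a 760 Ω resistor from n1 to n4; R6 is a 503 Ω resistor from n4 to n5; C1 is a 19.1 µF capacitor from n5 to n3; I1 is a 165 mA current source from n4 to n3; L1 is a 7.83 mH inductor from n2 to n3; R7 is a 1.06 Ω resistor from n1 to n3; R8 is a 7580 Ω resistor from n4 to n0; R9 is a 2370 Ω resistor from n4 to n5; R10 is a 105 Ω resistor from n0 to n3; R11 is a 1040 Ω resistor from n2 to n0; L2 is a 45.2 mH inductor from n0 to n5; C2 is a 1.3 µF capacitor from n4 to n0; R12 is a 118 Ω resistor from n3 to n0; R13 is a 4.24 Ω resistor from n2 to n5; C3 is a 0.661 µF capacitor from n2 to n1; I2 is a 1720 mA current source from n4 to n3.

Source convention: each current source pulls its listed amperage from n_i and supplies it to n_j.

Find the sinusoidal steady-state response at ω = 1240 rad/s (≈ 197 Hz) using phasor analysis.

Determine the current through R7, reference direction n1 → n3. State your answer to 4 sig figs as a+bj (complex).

MNA unknowns: 5 node voltages V₁..V_5
R1: Y=0.0003937+0.000j on G[3,4]
R2: Y=0.002481+0.000j on G[3,5]
R3: Y=0.03663+0.000j on G[3,4]
R4: Y=0.0004444+0.000j on G[2,0]
R5: Y=0.001316+0.000j on G[1,4]
R6: Y=0.001988+0.000j on G[4,5]
C1: Y=0.000+0.02368j on G[5,3]
I1: z[4]−=0.165, z[3]+=0.165
L1: Y=0.000-0.1030j on G[2,3]
R7: Y=0.9434+0.000j on G[1,3]
R8: Y=0.0001319+0.000j on G[4,0]
R9: Y=0.0004219+0.000j on G[4,5]
R10: Y=0.009524+0.000j on G[0,3]
R11: Y=0.0009615+0.000j on G[2,0]
L2: Y=0.000-0.01784j on G[0,5]
C2: Y=0.000+0.001612j on G[4,0]
R12: Y=0.008475+0.000j on G[3,0]
R13: Y=0.2358+0.000j on G[2,5]
C3: Y=0.000+0.0008196j on G[2,1]
I2: z[4]−=1.72, z[3]+=1.72
solve → V1=-0.5024+2.829j, V2=-0.5070+1.202j, V3=-0.4398+2.827j, V4=-46.42+4.554j, V5=-1.214+1.238j

-0.05908+0.002266j A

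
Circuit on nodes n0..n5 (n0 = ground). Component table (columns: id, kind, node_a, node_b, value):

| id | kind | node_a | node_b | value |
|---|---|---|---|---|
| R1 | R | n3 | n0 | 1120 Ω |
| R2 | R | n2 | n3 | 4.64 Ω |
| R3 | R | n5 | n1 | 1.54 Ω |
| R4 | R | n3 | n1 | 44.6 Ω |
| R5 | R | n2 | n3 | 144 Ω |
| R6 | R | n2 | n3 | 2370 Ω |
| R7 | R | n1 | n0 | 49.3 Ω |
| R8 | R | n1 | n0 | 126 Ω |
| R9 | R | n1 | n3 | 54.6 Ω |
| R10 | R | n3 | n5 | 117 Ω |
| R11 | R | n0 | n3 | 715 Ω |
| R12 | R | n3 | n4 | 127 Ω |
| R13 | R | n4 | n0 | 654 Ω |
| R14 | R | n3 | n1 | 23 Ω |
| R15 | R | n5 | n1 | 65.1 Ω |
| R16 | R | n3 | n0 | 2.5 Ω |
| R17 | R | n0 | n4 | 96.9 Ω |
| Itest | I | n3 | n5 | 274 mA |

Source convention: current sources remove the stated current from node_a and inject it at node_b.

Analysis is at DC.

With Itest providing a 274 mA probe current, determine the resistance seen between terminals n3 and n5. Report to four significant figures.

R_eq = 9.674 Ω

Element admittances at DC:
  Y(R1) = 0.0008929 S between n3,n0
  Y(R2) = 0.2155 S between n2,n3
  Y(R3) = 0.6494 S between n5,n1
  Y(R4) = 0.02242 S between n3,n1
  Y(R5) = 0.006944 S between n2,n3
  Y(R6) = 0.0004219 S between n2,n3
  Y(R7) = 0.02028 S between n1,n0
  Y(R8) = 0.007937 S between n1,n0
  Y(R9) = 0.01832 S between n1,n3
  Y(R10) = 0.008547 S between n3,n5
  Y(R11) = 0.001399 S between n0,n3
  Y(R12) = 0.007874 S between n3,n4
  Y(R13) = 0.001529 S between n4,n0
  Y(R14) = 0.04348 S between n3,n1
  Y(R15) = 0.01536 S between n5,n1
  Y(R16) = 0.4000 S between n3,n0
  Y(R17) = 0.01032 S between n0,n4
  Itest: injects 0.274 A into n5 (from n3)
Assemble and solve the 5×5 MNA system:
  V(n1)=2.125  V(n2)=-0.1473  V(n3)=-0.1473  V(n4)=-0.05882  V(n5)=2.503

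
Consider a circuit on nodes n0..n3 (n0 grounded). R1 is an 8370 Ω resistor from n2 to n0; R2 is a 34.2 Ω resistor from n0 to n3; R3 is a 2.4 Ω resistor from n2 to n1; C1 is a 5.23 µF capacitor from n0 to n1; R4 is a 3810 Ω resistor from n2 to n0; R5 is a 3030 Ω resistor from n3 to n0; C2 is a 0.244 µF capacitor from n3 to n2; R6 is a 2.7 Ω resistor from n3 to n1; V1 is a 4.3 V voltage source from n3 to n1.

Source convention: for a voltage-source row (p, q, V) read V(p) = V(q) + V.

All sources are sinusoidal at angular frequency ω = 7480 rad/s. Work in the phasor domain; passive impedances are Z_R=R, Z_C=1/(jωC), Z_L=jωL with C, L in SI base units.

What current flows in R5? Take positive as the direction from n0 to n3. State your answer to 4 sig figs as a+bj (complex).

-0.0009013-0.0006762j A

Element admittances at ω=7480 rad/s:
  Y(R1) = 0.0001195+0.000j S between n2,n0
  Y(R2) = 0.02924+0.000j S between n0,n3
  Y(R3) = 0.4167+0.000j S between n2,n1
  Y(C1) = 0.000+0.03912j S between n0,n1
  Y(R4) = 0.0002625+0.000j S between n2,n0
  Y(R5) = 0.0003300+0.000j S between n3,n0
  Y(C2) = 0.000+0.001825j S between n3,n2
  Y(R6) = 0.3704+0.000j S between n3,n1
  V1: constraint V(n3)−V(n1) = 4.3
Assemble and solve the 4×4 MNA system:
  V(n1)=-1.569+2.049j  V(n2)=-1.567+2.066j  V(n3)=2.731+2.049j
  i(V1)=-1.673-0.06843j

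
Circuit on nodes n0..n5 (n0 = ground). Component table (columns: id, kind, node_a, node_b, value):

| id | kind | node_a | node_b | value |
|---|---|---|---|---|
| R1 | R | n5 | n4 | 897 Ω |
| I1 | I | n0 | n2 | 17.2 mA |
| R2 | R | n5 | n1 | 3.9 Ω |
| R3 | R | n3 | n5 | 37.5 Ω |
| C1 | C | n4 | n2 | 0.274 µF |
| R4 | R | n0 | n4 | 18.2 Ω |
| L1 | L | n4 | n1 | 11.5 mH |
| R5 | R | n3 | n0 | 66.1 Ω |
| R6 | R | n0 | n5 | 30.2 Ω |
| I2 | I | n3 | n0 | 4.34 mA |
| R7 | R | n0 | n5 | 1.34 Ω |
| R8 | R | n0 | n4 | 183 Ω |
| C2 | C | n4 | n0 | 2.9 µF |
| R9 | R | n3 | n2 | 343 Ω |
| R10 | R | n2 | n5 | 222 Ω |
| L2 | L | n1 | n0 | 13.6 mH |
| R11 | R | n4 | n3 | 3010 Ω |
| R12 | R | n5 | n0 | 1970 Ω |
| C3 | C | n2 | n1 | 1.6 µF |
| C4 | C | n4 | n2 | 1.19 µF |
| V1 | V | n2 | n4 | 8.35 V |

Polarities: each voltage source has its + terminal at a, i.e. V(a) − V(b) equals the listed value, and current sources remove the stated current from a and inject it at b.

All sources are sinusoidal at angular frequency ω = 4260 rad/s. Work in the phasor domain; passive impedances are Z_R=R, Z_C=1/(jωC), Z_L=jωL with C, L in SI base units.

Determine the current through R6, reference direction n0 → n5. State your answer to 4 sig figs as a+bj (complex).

-0.001018-0.002355j A

Element admittances at ω=4260 rad/s:
  Y(R1) = 0.001115+0.000j S between n5,n4
  I1: injects 0.0172 A into n2 (from n0)
  Y(R2) = 0.2564+0.000j S between n5,n1
  Y(R3) = 0.02667+0.000j S between n3,n5
  Y(C1) = 0.000+0.001167j S between n4,n2
  Y(R4) = 0.05495+0.000j S between n0,n4
  Y(L1) = 0.000-0.02041j S between n4,n1
  Y(R5) = 0.01513+0.000j S between n3,n0
  Y(R6) = 0.03311+0.000j S between n0,n5
  I2: injects 0.00434 A into n0 (from n3)
  Y(R7) = 0.7463+0.000j S between n0,n5
  Y(R8) = 0.005464+0.000j S between n0,n4
  Y(C2) = 0.000+0.01235j S between n4,n0
  Y(R9) = 0.002915+0.000j S between n3,n2
  Y(R10) = 0.004505+0.000j S between n2,n5
  Y(L2) = 0.000-0.01726j S between n1,n0
  Y(R11) = 0.0003322+0.000j S between n4,n3
  Y(R12) = 0.0005076+0.000j S between n5,n0
  Y(C3) = 0.000+0.006816j S between n2,n1
  Y(C4) = 0.000+0.005069j S between n4,n2
  V1: constraint V(n2)−V(n4) = 8.35
Assemble and solve the 6×6 MNA system:
  V(n1)=-0.05058+0.3160j  V(n2)=7.803-0.8164j  V(n3)=0.4229-0.01677j  V(n4)=-0.5471-0.8164j  V(n5)=0.03074+0.07111j
  i(V1)=-0.04704-0.09928j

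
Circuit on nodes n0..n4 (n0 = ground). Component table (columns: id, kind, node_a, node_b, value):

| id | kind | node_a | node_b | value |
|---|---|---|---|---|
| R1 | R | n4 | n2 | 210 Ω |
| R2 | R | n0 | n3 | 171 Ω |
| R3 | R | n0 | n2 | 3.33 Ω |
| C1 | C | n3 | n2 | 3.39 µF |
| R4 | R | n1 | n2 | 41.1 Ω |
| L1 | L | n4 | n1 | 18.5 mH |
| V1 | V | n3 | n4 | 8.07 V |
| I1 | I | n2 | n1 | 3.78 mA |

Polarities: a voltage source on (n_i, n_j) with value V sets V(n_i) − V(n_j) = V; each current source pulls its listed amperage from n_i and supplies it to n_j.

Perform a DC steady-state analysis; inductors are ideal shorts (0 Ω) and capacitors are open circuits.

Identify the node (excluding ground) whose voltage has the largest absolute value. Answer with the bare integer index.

Apply KCL at each of the 4 non-ground nodes and solve the resulting linear system.
Node n1: branches {R4, L1, I1} → V_1 = -1.351
Node n2: branches {R1, R3, C1, R4, I1} → V_2 = -0.1308
Node n3: branches {R2, C1, V1} → V_3 = 6.719
Node n4: branches {R1, L1, V1} → V_4 = -1.351
Source currents: i(L1)=-0.03348, i(V1)=-0.03929

3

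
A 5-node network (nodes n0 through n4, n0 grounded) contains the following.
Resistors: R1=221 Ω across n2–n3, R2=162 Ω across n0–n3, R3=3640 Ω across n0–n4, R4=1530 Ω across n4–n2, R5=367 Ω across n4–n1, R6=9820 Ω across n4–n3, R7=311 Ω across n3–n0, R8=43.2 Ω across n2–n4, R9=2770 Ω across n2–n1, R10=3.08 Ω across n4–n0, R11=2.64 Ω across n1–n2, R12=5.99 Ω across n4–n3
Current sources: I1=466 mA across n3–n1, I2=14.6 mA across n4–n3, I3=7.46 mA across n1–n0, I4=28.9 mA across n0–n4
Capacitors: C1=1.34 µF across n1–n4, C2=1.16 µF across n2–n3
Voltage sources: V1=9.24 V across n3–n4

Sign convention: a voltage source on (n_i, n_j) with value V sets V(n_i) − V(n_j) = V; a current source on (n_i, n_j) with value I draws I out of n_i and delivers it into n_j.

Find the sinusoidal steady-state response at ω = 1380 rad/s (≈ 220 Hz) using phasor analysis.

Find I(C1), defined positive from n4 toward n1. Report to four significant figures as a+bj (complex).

MNA unknowns: 4 node voltages V₁..V_4 plus 1 source current (V1)
R1: Y=0.004525+0.000j on G[2,3]
I1: z[3]−=0.466, z[1]+=0.466
R2: Y=0.006173+0.000j on G[0,3]
I2: z[4]−=0.0146, z[3]+=0.0146
I3: z[1]−=0.00746, z[0]+=0.00746
R3: Y=0.0002747+0.000j on G[0,4]
R4: Y=0.0006536+0.000j on G[4,2]
C1: Y=0.000+0.001849j on G[1,4]
R5: Y=0.002725+0.000j on G[4,1]
R6: Y=0.0001018+0.000j on G[4,3]
I4: z[0]−=0.0289, z[4]+=0.0289
R7: Y=0.003215+0.000j on G[3,0]
C2: Y=0.000+0.001601j on G[2,3]
R8: Y=0.02315+0.000j on G[2,4]
R9: Y=0.0003610+0.000j on G[2,1]
R10: Y=0.3247+0.000j on G[4,0]
R11: Y=0.3788+0.000j on G[1,2]
R12: Y=0.1669+0.000j on G[4,3]
V1: row V3−V4=9.24, i_V1 at 3,4
solve → V1=16.75-1.417j, V2=15.67-1.344j, V3=9.045+0.000j, V4=-0.1953+0.000j
aux → i_V1=-2.048+0.004522j

-0.002620-0.03134j A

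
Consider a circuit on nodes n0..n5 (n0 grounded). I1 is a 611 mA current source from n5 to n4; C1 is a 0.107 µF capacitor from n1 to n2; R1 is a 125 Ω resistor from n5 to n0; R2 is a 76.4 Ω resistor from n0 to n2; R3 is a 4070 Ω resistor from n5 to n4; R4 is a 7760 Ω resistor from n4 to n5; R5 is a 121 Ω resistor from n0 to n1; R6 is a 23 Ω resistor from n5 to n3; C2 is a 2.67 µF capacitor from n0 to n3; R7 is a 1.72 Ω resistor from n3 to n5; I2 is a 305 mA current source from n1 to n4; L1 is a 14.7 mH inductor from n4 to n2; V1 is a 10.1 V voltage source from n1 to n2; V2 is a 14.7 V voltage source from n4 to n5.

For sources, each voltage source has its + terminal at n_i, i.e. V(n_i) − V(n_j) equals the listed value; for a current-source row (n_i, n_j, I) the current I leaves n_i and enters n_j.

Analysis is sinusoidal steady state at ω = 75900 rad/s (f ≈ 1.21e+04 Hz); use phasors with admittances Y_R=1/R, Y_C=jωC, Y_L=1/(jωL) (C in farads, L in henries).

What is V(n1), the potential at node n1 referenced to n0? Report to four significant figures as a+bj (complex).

Apply KCL at each of the 5 non-ground nodes and solve the resulting linear system.
Node n1: branches {C1, R5, I2, V1} → V_1 = -8.093-1.409j
Node n2: branches {C1, R2, L1, V1} → V_2 = -18.19-1.409j
Node n3: branches {R6, C2, R7} → V_3 = 0.2042-1.478j
Node n4: branches {I1, R3, R4, I2, L1, V2} → V_4 = 15.38-1.412j
Node n5: branches {I1, R1, R3, R4, R6, R7, V2} → V_5 = 0.6836-1.412j
Source currents: i(V1)=-0.2381-0.07038j, i(V2)=0.9105+0.03009j

-8.093-1.409j V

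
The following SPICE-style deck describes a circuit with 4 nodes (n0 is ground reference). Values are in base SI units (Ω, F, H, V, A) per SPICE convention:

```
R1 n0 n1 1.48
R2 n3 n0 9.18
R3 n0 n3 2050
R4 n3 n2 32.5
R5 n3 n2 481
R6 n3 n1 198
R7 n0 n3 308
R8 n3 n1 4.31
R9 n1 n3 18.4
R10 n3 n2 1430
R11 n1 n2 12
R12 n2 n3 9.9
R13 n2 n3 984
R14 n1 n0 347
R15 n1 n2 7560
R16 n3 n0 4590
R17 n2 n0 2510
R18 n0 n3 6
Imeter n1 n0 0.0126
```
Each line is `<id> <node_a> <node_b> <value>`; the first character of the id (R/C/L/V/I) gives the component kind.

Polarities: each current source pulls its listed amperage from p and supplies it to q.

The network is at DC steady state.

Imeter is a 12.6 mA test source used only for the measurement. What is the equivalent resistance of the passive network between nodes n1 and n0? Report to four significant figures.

Element admittances at DC:
  Y(R1) = 0.6757 S between n0,n1
  Y(R2) = 0.1089 S between n3,n0
  Y(R3) = 0.0004878 S between n0,n3
  Y(R4) = 0.03077 S between n3,n2
  Y(R5) = 0.002079 S between n3,n2
  Y(R6) = 0.005051 S between n3,n1
  Y(R7) = 0.003247 S between n0,n3
  Y(R8) = 0.2320 S between n3,n1
  Y(R9) = 0.05435 S between n1,n3
  Y(R10) = 0.0006993 S between n3,n2
  Y(R11) = 0.08333 S between n1,n2
  Y(R12) = 0.1010 S between n2,n3
  Y(R13) = 0.001016 S between n2,n3
  Y(R14) = 0.002882 S between n1,n0
  Y(R15) = 0.0001323 S between n1,n2
  Y(R16) = 0.0002179 S between n3,n0
  Y(R17) = 0.0003984 S between n2,n0
  Y(R18) = 0.1667 S between n0,n3
  Imeter: injects 0.0126 A into n0 (from n1)
Assemble and solve the 3×3 MNA system:
  V(n1)=-0.01513  V(n2)=-0.01090  V(n3)=-0.008332

R_eq = 1.201 Ω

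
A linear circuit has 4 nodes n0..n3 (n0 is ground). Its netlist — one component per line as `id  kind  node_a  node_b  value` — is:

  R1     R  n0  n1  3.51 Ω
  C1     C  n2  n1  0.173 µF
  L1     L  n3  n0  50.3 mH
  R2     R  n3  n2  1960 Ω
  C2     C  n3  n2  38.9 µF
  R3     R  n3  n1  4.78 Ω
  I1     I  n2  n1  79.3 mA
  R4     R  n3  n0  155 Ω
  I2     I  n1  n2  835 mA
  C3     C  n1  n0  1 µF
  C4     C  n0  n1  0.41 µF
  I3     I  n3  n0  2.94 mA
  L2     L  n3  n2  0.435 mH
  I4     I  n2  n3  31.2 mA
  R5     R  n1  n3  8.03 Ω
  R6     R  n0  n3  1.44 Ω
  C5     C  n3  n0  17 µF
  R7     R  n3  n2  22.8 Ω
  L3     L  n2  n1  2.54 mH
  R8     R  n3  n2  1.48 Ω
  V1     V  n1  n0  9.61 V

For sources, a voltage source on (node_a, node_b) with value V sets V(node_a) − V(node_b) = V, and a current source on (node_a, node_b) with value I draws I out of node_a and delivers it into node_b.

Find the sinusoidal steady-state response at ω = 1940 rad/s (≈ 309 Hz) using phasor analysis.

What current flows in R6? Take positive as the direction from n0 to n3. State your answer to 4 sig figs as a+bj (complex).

MNA unknowns: 3 node voltages V₁..V_3 plus 1 source current (V1)
R1: Y=0.2849+0.000j on G[0,1]
C1: Y=0.000+0.0003356j on G[2,1]
L1: Y=0.000-0.01025j on G[3,0]
R2: Y=0.0005102+0.000j on G[3,2]
C2: Y=0.000+0.07547j on G[3,2]
R3: Y=0.2092+0.000j on G[3,1]
I1: z[2]−=0.0793, z[1]+=0.0793
R4: Y=0.006452+0.000j on G[3,0]
I2: z[1]−=0.835, z[2]+=0.835
C3: Y=0.000+0.001940j on G[1,0]
C4: Y=0.000+0.0007954j on G[0,1]
I3: z[3]−=0.00294, z[0]+=0.00294
L2: Y=0.000-1.185j on G[3,2]
I4: z[2]−=0.0312, z[3]+=0.0312
R5: Y=0.1245+0.000j on G[1,3]
R6: Y=0.6944+0.000j on G[0,3]
C5: Y=0.000+0.03298j on G[3,0]
R7: Y=0.04386+0.000j on G[3,2]
L3: Y=0.000-0.2029j on G[2,1]
R8: Y=0.6757+0.000j on G[3,2]
V1: row V1−V0=9.61, i_V1 at 1,0
solve → V1=9.610+0.000j, V2=4.935-0.8267j, V3=3.967-1.003j
aux → i_V1=-5.544+0.5863j

-2.755+0.6963j A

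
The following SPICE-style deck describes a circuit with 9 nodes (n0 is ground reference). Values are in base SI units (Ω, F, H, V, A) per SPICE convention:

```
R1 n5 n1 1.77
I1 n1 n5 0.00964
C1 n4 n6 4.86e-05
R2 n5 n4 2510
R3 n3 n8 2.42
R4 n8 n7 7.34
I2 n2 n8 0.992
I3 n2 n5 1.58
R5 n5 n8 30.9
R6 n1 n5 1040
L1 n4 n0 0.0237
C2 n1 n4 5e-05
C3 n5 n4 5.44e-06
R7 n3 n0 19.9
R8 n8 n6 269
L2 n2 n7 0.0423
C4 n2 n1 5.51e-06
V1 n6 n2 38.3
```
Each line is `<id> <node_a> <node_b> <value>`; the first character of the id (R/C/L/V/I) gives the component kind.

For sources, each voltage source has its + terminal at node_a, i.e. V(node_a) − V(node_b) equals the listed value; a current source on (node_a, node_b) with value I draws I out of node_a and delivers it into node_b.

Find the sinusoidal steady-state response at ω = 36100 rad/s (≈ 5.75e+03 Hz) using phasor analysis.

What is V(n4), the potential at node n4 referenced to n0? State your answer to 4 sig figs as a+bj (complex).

-28.23-1.951j V

Apply KCL at each of the 8 non-ground nodes and solve the resulting linear system.
Node n1: branches {R1, I1, R6, C2, C4} → V_1 = -31.70-2.967j
Node n2: branches {I2, I3, L2, C4, V1} → V_2 = -63.01-0.7854j
Node n3: branches {R3, R7} → V_3 = 0.04539-0.6567j
Node n4: branches {C1, R2, L1, C2, C3} → V_4 = -28.23-1.951j
Node n5: branches {R1, I1, R2, I3, R5, R6, C3} → V_5 = -27.68-3.027j
Node n6: branches {C1, R8, V1} → V_6 = -24.71-0.7854j
Node n7: branches {R4, L2} → V_7 = 0.04922-0.4334j
Node n8: branches {R3, R4, I2, R5, R8} → V_8 = 0.05091-0.7365j
Source currents: i(V1)=2.138-6.186j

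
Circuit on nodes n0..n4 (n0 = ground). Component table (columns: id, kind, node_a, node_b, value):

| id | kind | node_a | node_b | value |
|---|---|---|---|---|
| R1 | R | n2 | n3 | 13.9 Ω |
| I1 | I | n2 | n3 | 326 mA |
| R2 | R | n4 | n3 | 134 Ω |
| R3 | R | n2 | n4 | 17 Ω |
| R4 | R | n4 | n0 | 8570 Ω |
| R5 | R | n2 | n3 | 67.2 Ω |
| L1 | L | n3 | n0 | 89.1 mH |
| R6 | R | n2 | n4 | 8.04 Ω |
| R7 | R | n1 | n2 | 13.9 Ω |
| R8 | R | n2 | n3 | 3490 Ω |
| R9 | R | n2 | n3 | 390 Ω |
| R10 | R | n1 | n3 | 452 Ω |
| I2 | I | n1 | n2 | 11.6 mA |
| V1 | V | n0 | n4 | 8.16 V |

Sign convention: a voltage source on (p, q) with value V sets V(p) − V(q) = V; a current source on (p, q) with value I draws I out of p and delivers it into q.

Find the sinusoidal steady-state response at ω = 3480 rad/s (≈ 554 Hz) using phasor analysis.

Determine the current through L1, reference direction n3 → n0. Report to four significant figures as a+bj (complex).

-0.0007560+0.01609j A

MNA unknowns: 4 node voltages V₁..V_4 plus 1 source current (V1)
R1: Y=0.07194+0.000j on G[2,3]
I1: z[2]−=0.326, z[3]+=0.326
R2: Y=0.007463+0.000j on G[4,3]
R3: Y=0.05882+0.000j on G[2,4]
R4: Y=0.0001167+0.000j on G[4,0]
R5: Y=0.01488+0.000j on G[2,3]
L1: Y=0.000-0.003225j on G[3,0]
R6: Y=0.1244+0.000j on G[2,4]
R7: Y=0.07194+0.000j on G[1,2]
R8: Y=0.0002865+0.000j on G[2,3]
R9: Y=0.002564+0.000j on G[2,3]
R10: Y=0.002212+0.000j on G[1,3]
I2: z[1]−=0.0116, z[2]+=0.0116
V1: row V0−V4=8.16, i_V1 at 0,4
solve → V1=-8.343-0.08292j, V2=-8.285-0.07826j, V3=-4.988-0.2344j, V4=-8.160+0.000j
aux → i_V1=-0.001708+0.01609j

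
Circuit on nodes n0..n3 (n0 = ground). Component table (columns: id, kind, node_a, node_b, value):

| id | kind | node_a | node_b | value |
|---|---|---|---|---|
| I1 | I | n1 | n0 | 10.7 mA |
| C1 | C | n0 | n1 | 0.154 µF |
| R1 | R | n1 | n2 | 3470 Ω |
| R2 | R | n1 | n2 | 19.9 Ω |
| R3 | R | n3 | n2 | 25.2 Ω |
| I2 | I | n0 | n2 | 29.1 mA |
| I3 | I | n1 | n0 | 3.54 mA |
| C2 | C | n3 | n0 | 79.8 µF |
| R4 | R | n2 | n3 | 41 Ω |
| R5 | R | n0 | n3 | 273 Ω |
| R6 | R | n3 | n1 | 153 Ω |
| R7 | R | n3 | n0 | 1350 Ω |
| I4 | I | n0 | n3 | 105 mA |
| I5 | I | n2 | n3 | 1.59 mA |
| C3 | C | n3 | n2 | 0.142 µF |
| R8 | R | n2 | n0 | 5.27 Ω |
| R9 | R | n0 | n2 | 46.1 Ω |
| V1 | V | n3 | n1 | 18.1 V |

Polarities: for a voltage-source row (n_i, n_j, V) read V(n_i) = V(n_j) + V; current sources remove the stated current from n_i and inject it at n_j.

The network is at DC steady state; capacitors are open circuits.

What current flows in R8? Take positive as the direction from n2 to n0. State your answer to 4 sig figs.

Apply KCL at each of the 3 non-ground nodes and solve the resulting linear system.
Node n1: branches {I1, C1, R1, R2, I3, R6, V1} → V_1 = -9.269
Node n2: branches {R1, R2, R3, I2, R4, I5, C3, R8, R9} → V_2 = 0.3829
Node n3: branches {R3, C2, R4, R5, R6, R7, I4, I5, C3, V1} → V_3 = 8.831
Source currents: i(V1)=-0.5919

0.07266 A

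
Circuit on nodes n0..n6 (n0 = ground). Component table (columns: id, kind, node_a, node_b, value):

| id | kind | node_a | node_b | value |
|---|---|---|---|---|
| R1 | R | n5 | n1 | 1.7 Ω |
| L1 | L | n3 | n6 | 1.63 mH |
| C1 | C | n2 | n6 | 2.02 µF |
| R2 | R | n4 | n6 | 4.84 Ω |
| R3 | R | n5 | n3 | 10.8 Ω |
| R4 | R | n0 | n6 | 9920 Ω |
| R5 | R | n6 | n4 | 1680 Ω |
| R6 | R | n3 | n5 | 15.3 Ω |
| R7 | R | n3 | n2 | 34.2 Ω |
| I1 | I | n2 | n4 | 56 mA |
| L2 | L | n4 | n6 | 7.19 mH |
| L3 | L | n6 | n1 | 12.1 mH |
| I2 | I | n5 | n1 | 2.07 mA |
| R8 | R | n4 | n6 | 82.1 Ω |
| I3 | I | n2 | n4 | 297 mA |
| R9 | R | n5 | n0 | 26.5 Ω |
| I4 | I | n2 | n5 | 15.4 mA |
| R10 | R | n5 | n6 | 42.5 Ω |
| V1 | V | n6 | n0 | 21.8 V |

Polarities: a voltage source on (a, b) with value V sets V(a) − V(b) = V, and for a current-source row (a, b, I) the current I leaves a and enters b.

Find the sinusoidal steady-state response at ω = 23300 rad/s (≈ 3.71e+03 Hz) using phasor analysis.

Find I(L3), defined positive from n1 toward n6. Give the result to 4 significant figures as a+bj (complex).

MNA unknowns: 6 node voltages V₁..V_6 plus 1 source current (V1)
R1: Y=0.5882+0.000j on G[5,1]
L1: Y=0.000-0.02633j on G[3,6]
C1: Y=0.000+0.04707j on G[2,6]
R2: Y=0.2066+0.000j on G[4,6]
R3: Y=0.09259+0.000j on G[5,3]
R4: Y=0.0001008+0.000j on G[0,6]
R5: Y=0.0005952+0.000j on G[6,4]
R6: Y=0.06536+0.000j on G[3,5]
R7: Y=0.02924+0.000j on G[3,2]
I1: z[2]−=0.056, z[4]+=0.056
L2: Y=0.000-0.005969j on G[4,6]
L3: Y=0.000-0.003547j on G[6,1]
I2: z[5]−=0.00207, z[1]+=0.00207
R8: Y=0.01218+0.000j on G[4,6]
I3: z[2]−=0.297, z[4]+=0.297
R9: Y=0.03774+0.000j on G[5,0]
I4: z[2]−=0.0154, z[5]+=0.0154
R10: Y=0.02353+0.000j on G[5,6]
V1: row V6−V0=21.8, i_V1 at 6,0
solve → V1=10.58-0.2712j, V2=15.36+10.33j, V3=11.33-0.03063j, V4=23.41+0.04375j, V5=10.58-0.2036j, V6=21.80+0.000j
aux → i_V1=-0.4013+0.007682j

-0.0009620+0.03979j A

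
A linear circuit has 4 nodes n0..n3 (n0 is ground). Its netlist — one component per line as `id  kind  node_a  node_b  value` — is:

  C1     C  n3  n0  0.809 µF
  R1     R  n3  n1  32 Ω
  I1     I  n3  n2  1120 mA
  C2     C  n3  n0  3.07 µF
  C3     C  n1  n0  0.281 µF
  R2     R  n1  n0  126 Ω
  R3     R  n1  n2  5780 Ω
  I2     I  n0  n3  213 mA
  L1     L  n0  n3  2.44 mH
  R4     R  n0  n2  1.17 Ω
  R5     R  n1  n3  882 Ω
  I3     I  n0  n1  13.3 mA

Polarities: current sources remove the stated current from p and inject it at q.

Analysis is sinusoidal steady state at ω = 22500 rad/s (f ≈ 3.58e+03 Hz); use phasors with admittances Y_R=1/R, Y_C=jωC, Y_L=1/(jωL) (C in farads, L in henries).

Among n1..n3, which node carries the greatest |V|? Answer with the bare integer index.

Element admittances at ω=22500 rad/s:
  Y(C1) = 0.000+0.01820j S between n3,n0
  Y(R1) = 0.03125+0.000j S between n3,n1
  I1: injects 1.12 A into n2 (from n3)
  Y(C2) = 0.000+0.06907j S between n3,n0
  Y(C3) = 0.000+0.006322j S between n1,n0
  Y(R2) = 0.007937+0.000j S between n1,n0
  Y(R3) = 0.0001730+0.000j S between n1,n2
  I2: injects 0.213 A into n3 (from n0)
  Y(L1) = 0.000-0.01821j S between n0,n3
  Y(R4) = 0.8547+0.000j S between n0,n2
  Y(R5) = 0.001134+0.000j S between n1,n3
  I3: injects 0.0133 A into n1 (from n0)
Assemble and solve the 3×3 MNA system:
  V(n1)=0.8673+9.590j  V(n2)=1.310+0.001941j  V(n3)=-1.206+12.16j

3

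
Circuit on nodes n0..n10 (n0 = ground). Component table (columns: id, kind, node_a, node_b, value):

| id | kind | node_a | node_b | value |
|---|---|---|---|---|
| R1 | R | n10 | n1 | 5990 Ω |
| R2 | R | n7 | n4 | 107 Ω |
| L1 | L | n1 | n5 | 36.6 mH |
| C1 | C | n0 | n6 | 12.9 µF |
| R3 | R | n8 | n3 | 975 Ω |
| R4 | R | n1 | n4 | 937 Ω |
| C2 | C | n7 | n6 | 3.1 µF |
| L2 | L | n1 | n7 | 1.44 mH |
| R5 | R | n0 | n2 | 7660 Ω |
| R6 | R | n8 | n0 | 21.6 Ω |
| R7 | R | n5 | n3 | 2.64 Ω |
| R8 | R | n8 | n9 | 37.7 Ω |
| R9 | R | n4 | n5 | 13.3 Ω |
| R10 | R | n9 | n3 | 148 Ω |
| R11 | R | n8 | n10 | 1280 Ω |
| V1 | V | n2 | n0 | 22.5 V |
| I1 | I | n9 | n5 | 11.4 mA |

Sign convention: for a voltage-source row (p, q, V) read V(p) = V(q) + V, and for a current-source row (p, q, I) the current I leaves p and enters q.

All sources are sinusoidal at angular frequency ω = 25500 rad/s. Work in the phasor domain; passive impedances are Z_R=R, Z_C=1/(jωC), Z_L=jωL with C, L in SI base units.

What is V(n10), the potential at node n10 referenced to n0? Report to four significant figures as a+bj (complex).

-0.08539-0.01144j V

Element admittances at ω=25500 rad/s:
  Y(R1) = 0.0001669+0.000j S between n10,n1
  Y(R2) = 0.009346+0.000j S between n7,n4
  Y(L1) = 0.000-0.001071j S between n1,n5
  Y(C1) = 0.000+0.3290j S between n0,n6
  Y(R3) = 0.001026+0.000j S between n8,n3
  Y(R4) = 0.001067+0.000j S between n1,n4
  Y(C2) = 0.000+0.07905j S between n7,n6
  Y(L2) = 0.000-0.02723j S between n1,n7
  Y(R5) = 0.0001305+0.000j S between n0,n2
  Y(R6) = 0.04630+0.000j S between n8,n0
  Y(R7) = 0.3788+0.000j S between n5,n3
  Y(R8) = 0.02653+0.000j S between n8,n9
  Y(R9) = 0.07519+0.000j S between n4,n5
  Y(R10) = 0.006757+0.000j S between n9,n3
  Y(R11) = 0.0007813+0.000j S between n8,n10
  V1: constraint V(n2)−V(n0) = 22.5
  I1: injects 0.0114 A into n5 (from n9)
Assemble and solve the 11×11 MNA system:
  V(n1)=0.01966-0.05903j  V(n2)=22.50+0.000j  V(n3)=0.5279-0.009167j  V(n4)=0.4789-0.01746j  V(n5)=0.5448-0.009300j  V(n6)=0.0001781-0.01518j  V(n7)=0.0009194-0.07833j  V(n8)=-0.1078-0.001266j  V(n9)=-0.3213-0.002870j  V(n10)=-0.08539-0.01144j
  i(V1)=-0.002937+0.000j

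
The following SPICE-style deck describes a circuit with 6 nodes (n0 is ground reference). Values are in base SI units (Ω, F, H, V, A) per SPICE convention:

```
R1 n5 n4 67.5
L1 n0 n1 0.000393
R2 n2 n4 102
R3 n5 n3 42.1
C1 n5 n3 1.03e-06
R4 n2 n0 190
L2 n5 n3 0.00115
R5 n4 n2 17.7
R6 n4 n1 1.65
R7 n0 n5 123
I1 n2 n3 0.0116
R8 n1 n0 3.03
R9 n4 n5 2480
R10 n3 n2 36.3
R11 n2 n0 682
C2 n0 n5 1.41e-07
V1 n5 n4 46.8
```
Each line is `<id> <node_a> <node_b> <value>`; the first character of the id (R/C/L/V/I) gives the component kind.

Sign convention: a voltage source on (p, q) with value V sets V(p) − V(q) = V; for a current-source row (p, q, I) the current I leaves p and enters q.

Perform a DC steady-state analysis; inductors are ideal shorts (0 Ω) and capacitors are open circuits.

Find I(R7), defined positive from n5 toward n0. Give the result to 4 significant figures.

Apply KCL at each of the 5 non-ground nodes and solve the resulting linear system.
Node n1: branches {L1, R6, R8} → V_1 = 0.000
Node n2: branches {R2, R4, R5, I1, R10, R11} → V_2 = 12.00
Node n3: branches {R3, C1, L2, I1, R10} → V_3 = 46.05
Node n4: branches {R1, R2, R5, R6, R9, V1} → V_4 = -0.7510
Node n5: branches {R1, R3, C1, L2, R7, R9, C2, V1} → V_5 = 46.05
Source currents: i(L1)=0.4552, i(L2)=0.9263, i(V1)=-2.013

0.3744 A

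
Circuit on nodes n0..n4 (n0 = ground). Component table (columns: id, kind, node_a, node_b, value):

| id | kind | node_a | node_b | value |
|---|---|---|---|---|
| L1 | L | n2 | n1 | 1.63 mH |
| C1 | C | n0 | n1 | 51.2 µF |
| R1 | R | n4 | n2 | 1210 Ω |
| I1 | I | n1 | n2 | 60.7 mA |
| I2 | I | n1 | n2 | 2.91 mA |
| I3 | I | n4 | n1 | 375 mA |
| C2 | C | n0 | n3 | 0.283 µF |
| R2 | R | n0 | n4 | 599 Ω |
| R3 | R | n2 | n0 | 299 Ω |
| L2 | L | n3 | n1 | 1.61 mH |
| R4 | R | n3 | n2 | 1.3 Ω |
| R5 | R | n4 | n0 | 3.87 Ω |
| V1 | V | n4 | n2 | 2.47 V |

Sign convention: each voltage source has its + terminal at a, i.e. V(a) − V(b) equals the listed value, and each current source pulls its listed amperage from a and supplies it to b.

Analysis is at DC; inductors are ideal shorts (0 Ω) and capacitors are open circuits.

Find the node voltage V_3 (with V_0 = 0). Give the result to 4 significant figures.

Element admittances at DC:
  L1: short n2↔n1 (DC inductor)
  Y(C1) = 0.000 S between n0,n1
  Y(R1) = 0.0008264 S between n4,n2
  I1: injects 0.0607 A into n2 (from n1)
  I2: injects 0.00291 A into n2 (from n1)
  I3: injects 0.375 A into n1 (from n4)
  Y(C2) = 0.000 S between n0,n3
  Y(R2) = 0.001669 S between n0,n4
  Y(R3) = 0.003344 S between n2,n0
  L2: short n3↔n1 (DC inductor)
  Y(R4) = 0.7692 S between n3,n2
  Y(R5) = 0.2584 S between n4,n0
  V1: constraint V(n4)−V(n2) = 2.47
Assemble and solve the 7×7 MNA system:
  V(n1)=-2.439  V(n2)=-2.439  V(n3)=-2.439  V(n4)=0.03136
  i(L1)=-0.3114  i(L2)=0.000  i(V1)=-0.3852

-2.439 V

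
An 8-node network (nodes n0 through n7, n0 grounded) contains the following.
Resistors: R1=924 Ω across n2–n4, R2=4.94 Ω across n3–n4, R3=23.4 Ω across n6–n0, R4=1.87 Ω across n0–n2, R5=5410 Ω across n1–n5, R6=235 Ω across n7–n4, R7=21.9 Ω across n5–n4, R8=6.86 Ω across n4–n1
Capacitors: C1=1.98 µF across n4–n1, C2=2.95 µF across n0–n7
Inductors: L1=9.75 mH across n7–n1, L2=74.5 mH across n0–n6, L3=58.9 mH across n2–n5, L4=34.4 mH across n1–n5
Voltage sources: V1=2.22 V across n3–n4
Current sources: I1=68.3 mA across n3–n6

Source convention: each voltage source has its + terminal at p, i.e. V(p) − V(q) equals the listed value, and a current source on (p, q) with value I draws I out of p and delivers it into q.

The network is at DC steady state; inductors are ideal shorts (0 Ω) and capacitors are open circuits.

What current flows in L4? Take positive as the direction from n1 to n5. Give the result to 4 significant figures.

-0.05207 A

MNA unknowns: 7 node voltages V₁..V_7 plus 5 source currents (L1, L2, L3, L4, V1)
R1: Y=0.001082 on G[2,4]
R2: Y=0.2024 on G[3,4]
R3: Y=0.04274 on G[6,0]
C1: Y=0.000 on G[4,1]
R4: Y=0.5348 on G[0,2]
R5: Y=0.0001848 on G[1,5]
R6: Y=0.004255 on G[7,4]
L1: row V7−V1=0, i_L1 at 7,1
R7: Y=0.04566 on G[5,4]
L2: row V0−V6=0, i_L2 at 0,6
C2: Y=0.000 on G[0,7]
R8: Y=0.1458 on G[4,1]
L3: row V2−V5=0, i_L3 at 2,5
L4: row V1−V5=0, i_L4 at 1,5
V1: row V3−V4=2.22, i_V1 at 3,4
I1: z[3]−=0.0683, z[6]+=0.0683
solve → V1=-0.1277, V2=-0.1277, V3=1.745, V4=-0.4748, V5=-0.1277, V6=0.000, V7=-0.1277
aux → i_L1=-0.001477, i_L2=-0.06830, i_L3=0.06792, i_L4=-0.05207, i_V1=-0.5177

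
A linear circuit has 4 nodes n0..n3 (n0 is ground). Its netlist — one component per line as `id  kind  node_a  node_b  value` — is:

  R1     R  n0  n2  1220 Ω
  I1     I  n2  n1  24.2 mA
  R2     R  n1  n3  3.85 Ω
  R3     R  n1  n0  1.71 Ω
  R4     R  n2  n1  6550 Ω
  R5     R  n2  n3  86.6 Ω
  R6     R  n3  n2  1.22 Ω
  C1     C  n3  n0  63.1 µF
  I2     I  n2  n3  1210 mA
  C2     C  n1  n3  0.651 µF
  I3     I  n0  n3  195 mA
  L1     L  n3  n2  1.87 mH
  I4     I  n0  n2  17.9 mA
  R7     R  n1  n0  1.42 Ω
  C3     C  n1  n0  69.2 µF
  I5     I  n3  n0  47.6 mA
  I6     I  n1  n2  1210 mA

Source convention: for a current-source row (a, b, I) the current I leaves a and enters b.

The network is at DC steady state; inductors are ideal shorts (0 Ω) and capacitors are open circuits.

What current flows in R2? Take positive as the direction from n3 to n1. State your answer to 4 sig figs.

1.346 A

MNA unknowns: 3 node voltages V₁..V_3 plus 1 source current (L1)
R1: Y=0.0008197 on G[0,2]
I1: z[2]−=0.0242, z[1]+=0.0242
R2: Y=0.2597 on G[1,3]
R3: Y=0.5848 on G[1,0]
R4: Y=0.0001527 on G[2,1]
R5: Y=0.01155 on G[2,3]
R6: Y=0.8197 on G[3,2]
C1: Y=0.000 on G[3,0]
I2: z[2]−=1.21, z[3]+=1.21
C2: Y=0.000 on G[1,3]
I3: z[0]−=0.195, z[3]+=0.195
L1: row V3−V2=0, i_L1 at 3,2
I4: z[0]−=0.0179, z[2]+=0.0179
R7: Y=0.7042 on G[1,0]
C3: Y=0.000 on G[1,0]
I5: z[3]−=0.0476, z[0]+=0.0476
I6: z[1]−=1.21, z[2]+=1.21
solve → V1=0.1249, V2=5.307, V3=5.307
aux → i_L1=0.01144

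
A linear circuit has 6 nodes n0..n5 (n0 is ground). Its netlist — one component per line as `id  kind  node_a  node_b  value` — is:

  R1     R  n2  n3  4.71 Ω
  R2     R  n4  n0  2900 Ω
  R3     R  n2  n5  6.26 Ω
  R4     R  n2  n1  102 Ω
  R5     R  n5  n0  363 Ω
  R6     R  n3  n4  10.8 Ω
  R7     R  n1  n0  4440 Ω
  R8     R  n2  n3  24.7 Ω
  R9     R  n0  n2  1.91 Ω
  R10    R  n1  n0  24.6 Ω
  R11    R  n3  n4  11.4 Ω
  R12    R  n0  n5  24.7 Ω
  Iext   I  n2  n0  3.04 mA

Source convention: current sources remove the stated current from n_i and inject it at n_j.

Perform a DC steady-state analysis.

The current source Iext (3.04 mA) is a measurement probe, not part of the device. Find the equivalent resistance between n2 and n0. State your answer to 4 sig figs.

R_eq = 1.767 Ω

Apply KCL at each of the 5 non-ground nodes and solve the resulting linear system.
Node n1: branches {R4, R7, R10} → V_1 = -0.001039
Node n2: branches {R1, R3, R4, R8, R9, Iext} → V_2 = -0.005373
Node n3: branches {R1, R6, R8, R11} → V_3 = -0.005365
Node n4: branches {R2, R6, R11} → V_4 = -0.005355
Node n5: branches {R3, R5, R12} → V_5 = -0.004228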